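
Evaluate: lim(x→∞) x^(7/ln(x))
This is an exponential indeterminate form.

For exponential indeterminate forms, take the natural log:
  Let L = lim(x→∞) x^(7/ln(x))
  Then ln(L) = lim(x→∞) [exponent × ln(base)]
  Evaluate using L'Hôpital or standard limits, then exponentiate.
  L = e^(7)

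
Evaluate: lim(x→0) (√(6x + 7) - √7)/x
This is a standard limit.

Factor or rationalize the expression:
  lim(x→0) (√(6x + 7) - √7)/x = 3·sqrt(7)/7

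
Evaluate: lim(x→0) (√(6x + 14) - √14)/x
This is a standard limit.

Factor or rationalize the expression:
  lim(x→0) (√(6x + 14) - √14)/x = 3·sqrt(14)/14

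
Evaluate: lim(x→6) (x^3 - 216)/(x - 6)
This is a standard limit.

Factor or rationalize the expression:
  lim(x→6) (x^3 - 216)/(x - 6) = 108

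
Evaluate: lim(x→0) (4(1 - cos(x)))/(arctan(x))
This is a 0/0 indeterminate form.

Apply L'Hôpital's rule: differentiate numerator and denominator separately.
  f(x) = 4 - 4·cos(x)   ⇒   f'(x) = 4·sin(x)
  g(x) = atan(x)   ⇒   g'(x) = 1/(x^2 + 1)
  lim(x→0) f'(x)/g'(x) = lim(x→0) (4·sin(x))/(1/(x^2 + 1))
  = 0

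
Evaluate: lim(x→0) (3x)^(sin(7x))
This is an exponential indeterminate form.

For exponential indeterminate forms, take the natural log:
  Let L = lim(x→0) (3x)^(sin(7x))
  Then ln(L) = lim(x→0) [exponent × ln(base)]
  Evaluate using L'Hôpital or standard limits, then exponentiate.
  L = 1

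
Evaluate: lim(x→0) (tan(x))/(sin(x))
This is a 0/0 indeterminate form.

Apply L'Hôpital's rule: differentiate numerator and denominator separately.
  f(x) = tan(x)   ⇒   f'(x) = tan(x)^2 + 1
  g(x) = sin(x)   ⇒   g'(x) = cos(x)
  lim(x→0) f'(x)/g'(x) = lim(x→0) (tan(x)^2 + 1)/(cos(x))
  = 1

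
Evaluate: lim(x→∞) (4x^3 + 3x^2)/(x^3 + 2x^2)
This is an ∞/∞ indeterminate form.

Apply L'Hôpital's rule: differentiate numerator and denominator separately.
  f(x) = 4·x^3 + 3·x^2   ⇒   f'(x) = 12·x^2 + 6·x
  g(x) = x^3 + 2·x^2   ⇒   g'(x) = 3·x^2 + 4·x
  lim(x→∞) f'(x)/g'(x) = lim(x→∞) (12·x^2 + 6·x)/(3·x^2 + 4·x)
  = 4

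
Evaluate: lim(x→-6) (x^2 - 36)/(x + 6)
This is a standard limit.

Factor or rationalize the expression:
  lim(x→-6) (x^2 - 36)/(x + 6) = -12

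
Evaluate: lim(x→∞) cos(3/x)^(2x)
This is an exponential indeterminate form.

For exponential indeterminate forms, take the natural log:
  Let L = lim(x→∞) cos(3/x)^(2x)
  Then ln(L) = lim(x→∞) [exponent × ln(base)]
  Evaluate using L'Hôpital or standard limits, then exponentiate.
  L = 1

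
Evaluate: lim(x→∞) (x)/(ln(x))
This is an ∞/∞ indeterminate form.

Apply L'Hôpital's rule: differentiate numerator and denominator separately.
  f(x) = x   ⇒   f'(x) = 1
  g(x) = ln(x)   ⇒   g'(x) = 1/x
  lim(x→∞) f'(x)/g'(x) = lim(x→∞) (1)/(1/x)
  = ∞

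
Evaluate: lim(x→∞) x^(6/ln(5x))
This is an exponential indeterminate form.

For exponential indeterminate forms, take the natural log:
  Let L = lim(x→∞) x^(6/ln(5x))
  Then ln(L) = lim(x→∞) [exponent × ln(base)]
  Evaluate using L'Hôpital or standard limits, then exponentiate.
  L = e^(6)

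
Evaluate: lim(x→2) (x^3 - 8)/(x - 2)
This is a standard limit.

Factor or rationalize the expression:
  lim(x→2) (x^3 - 8)/(x - 2) = 12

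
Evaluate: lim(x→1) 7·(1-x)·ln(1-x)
This is a 0·∞ indeterminate form.

Rewrite 0·∞ as a quotient (0/0 or ∞/∞ form), then apply L'Hôpital's rule:
  lim(x→1) 7·(1-x)·ln(1-x) = 0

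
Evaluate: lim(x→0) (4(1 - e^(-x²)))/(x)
This is a 0/0 indeterminate form.

Apply L'Hôpital's rule: differentiate numerator and denominator separately.
  f(x) = 4 - 4·e^(-x^2)   ⇒   f'(x) = 8·x·e^(-x^2)
  g(x) = x   ⇒   g'(x) = 1
  lim(x→0) f'(x)/g'(x) = lim(x→0) (8·x·e^(-x^2))/(1)
  = 0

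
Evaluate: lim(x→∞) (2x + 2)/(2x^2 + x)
This is an ∞/∞ indeterminate form.

Apply L'Hôpital's rule: differentiate numerator and denominator separately.
  f(x) = 2·x + 2   ⇒   f'(x) = 2
  g(x) = 2·x^2 + x   ⇒   g'(x) = 4·x + 1
  lim(x→∞) f'(x)/g'(x) = lim(x→∞) (2)/(4·x + 1)
  = 0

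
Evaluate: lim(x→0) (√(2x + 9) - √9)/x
This is a standard limit.

Factor or rationalize the expression:
  lim(x→0) (√(2x + 9) - √9)/x = 1/3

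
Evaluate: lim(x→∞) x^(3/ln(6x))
This is an exponential indeterminate form.

For exponential indeterminate forms, take the natural log:
  Let L = lim(x→∞) x^(3/ln(6x))
  Then ln(L) = lim(x→∞) [exponent × ln(base)]
  Evaluate using L'Hôpital or standard limits, then exponentiate.
  L = e^(3)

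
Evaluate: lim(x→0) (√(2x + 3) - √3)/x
This is a standard limit.

Factor or rationalize the expression:
  lim(x→0) (√(2x + 3) - √3)/x = sqrt(3)/3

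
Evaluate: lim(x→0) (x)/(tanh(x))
This is a 0/0 indeterminate form.

Apply L'Hôpital's rule: differentiate numerator and denominator separately.
  f(x) = x   ⇒   f'(x) = 1
  g(x) = tanh(x)   ⇒   g'(x) = 1 - tanh(x)^2
  lim(x→0) f'(x)/g'(x) = lim(x→0) (1)/(1 - tanh(x)^2)
  = 1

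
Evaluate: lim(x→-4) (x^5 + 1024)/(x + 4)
This is a standard limit.

Factor or rationalize the expression:
  lim(x→-4) (x^5 + 1024)/(x + 4) = 1280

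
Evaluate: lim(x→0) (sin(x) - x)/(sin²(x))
This is a 0/0 indeterminate form.

Apply L'Hôpital's rule: differentiate numerator and denominator separately.
  f(x) = -x + sin(x)   ⇒   f'(x) = cos(x) - 1
  g(x) = sin(x)^2   ⇒   g'(x) = 2·sin(x)·cos(x)
  lim(x→0) f'(x)/g'(x) = lim(x→0) (cos(x) - 1)/(2·sin(x)·cos(x))
  = 0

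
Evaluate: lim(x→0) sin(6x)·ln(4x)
This is a 0·∞ indeterminate form.

Rewrite 0·∞ as a quotient (0/0 or ∞/∞ form), then apply L'Hôpital's rule:
  lim(x→0) sin(6x)·ln(4x) = 0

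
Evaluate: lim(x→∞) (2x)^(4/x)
This is an exponential indeterminate form.

For exponential indeterminate forms, take the natural log:
  Let L = lim(x→∞) (2x)^(4/x)
  Then ln(L) = lim(x→∞) [exponent × ln(base)]
  Evaluate using L'Hôpital or standard limits, then exponentiate.
  L = 1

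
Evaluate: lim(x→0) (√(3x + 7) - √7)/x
This is a standard limit.

Factor or rationalize the expression:
  lim(x→0) (√(3x + 7) - √7)/x = 3·sqrt(7)/14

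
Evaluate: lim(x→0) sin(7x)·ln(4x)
This is a 0·∞ indeterminate form.

Rewrite 0·∞ as a quotient (0/0 or ∞/∞ form), then apply L'Hôpital's rule:
  lim(x→0) sin(7x)·ln(4x) = 0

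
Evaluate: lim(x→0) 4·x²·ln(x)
This is a 0·∞ indeterminate form.

Rewrite 0·∞ as a quotient (0/0 or ∞/∞ form), then apply L'Hôpital's rule:
  lim(x→0) 4·x²·ln(x) = 0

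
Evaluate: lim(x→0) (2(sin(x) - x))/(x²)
This is a 0/0 indeterminate form.

Apply L'Hôpital's rule: differentiate numerator and denominator separately.
  f(x) = -2·x + 2·sin(x)   ⇒   f'(x) = 2·cos(x) - 2
  g(x) = x^2   ⇒   g'(x) = 2·x
  lim(x→0) f'(x)/g'(x) = lim(x→0) (2·cos(x) - 2)/(2·x)
  = 0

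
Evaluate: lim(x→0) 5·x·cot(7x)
This is a 0·∞ indeterminate form.

Rewrite 0·∞ as a quotient (0/0 or ∞/∞ form), then apply L'Hôpital's rule:
  lim(x→0) 5·x·cot(7x) = 5/7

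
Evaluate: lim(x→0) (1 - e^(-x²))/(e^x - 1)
This is a 0/0 indeterminate form.

Apply L'Hôpital's rule: differentiate numerator and denominator separately.
  f(x) = 1 - e^(-x^2)   ⇒   f'(x) = 2·x·e^(-x^2)
  g(x) = e^(x) - 1   ⇒   g'(x) = e^(x)
  lim(x→0) f'(x)/g'(x) = lim(x→0) (2·x·e^(-x^2))/(e^(x))
  = 0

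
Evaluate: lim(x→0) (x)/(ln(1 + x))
This is a 0/0 indeterminate form.

Apply L'Hôpital's rule: differentiate numerator and denominator separately.
  f(x) = x   ⇒   f'(x) = 1
  g(x) = ln(x + 1)   ⇒   g'(x) = 1/(x + 1)
  lim(x→0) f'(x)/g'(x) = lim(x→0) (1)/(1/(x + 1))
  = 1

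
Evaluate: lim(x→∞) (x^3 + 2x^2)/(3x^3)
This is an ∞/∞ indeterminate form.

Apply L'Hôpital's rule: differentiate numerator and denominator separately.
  f(x) = x^3 + 2·x^2   ⇒   f'(x) = 3·x^2 + 4·x
  g(x) = 3·x^3   ⇒   g'(x) = 9·x^2
  lim(x→∞) f'(x)/g'(x) = lim(x→∞) (3·x^2 + 4·x)/(9·x^2)
  = 1/3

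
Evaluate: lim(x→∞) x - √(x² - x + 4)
This is an ∞-∞ indeterminate form.

Combine fractions or rationalize to convert ∞-∞ to 0/0 form:
  lim(x→∞) x - √(x² - x + 4) = 1/2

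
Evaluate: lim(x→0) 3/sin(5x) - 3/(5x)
This is an ∞-∞ indeterminate form.

Combine fractions or rationalize to convert ∞-∞ to 0/0 form:
  lim(x→0) 3/sin(5x) - 3/(5x) = 0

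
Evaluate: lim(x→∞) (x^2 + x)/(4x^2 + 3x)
This is an ∞/∞ indeterminate form.

Apply L'Hôpital's rule: differentiate numerator and denominator separately.
  f(x) = x^2 + x   ⇒   f'(x) = 2·x + 1
  g(x) = 4·x^2 + 3·x   ⇒   g'(x) = 8·x + 3
  lim(x→∞) f'(x)/g'(x) = lim(x→∞) (2·x + 1)/(8·x + 3)
  = 1/4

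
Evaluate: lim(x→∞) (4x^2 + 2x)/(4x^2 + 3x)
This is an ∞/∞ indeterminate form.

Apply L'Hôpital's rule: differentiate numerator and denominator separately.
  f(x) = 4·x^2 + 2·x   ⇒   f'(x) = 8·x + 2
  g(x) = 4·x^2 + 3·x   ⇒   g'(x) = 8·x + 3
  lim(x→∞) f'(x)/g'(x) = lim(x→∞) (8·x + 2)/(8·x + 3)
  = 1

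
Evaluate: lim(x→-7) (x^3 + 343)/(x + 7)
This is a standard limit.

Factor or rationalize the expression:
  lim(x→-7) (x^3 + 343)/(x + 7) = 147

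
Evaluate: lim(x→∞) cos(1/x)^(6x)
This is an exponential indeterminate form.

For exponential indeterminate forms, take the natural log:
  Let L = lim(x→∞) cos(1/x)^(6x)
  Then ln(L) = lim(x→∞) [exponent × ln(base)]
  Evaluate using L'Hôpital or standard limits, then exponentiate.
  L = 1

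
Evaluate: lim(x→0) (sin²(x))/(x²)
This is a 0/0 indeterminate form.

Apply L'Hôpital's rule: differentiate numerator and denominator separately.
  f(x) = sin(x)^2   ⇒   f'(x) = 2·sin(x)·cos(x)
  g(x) = x^2   ⇒   g'(x) = 2·x
  lim(x→0) f'(x)/g'(x) = lim(x→0) (2·sin(x)·cos(x))/(2·x)
  = 1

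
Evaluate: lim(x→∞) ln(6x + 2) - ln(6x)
This is an ∞-∞ indeterminate form.

Combine fractions or rationalize to convert ∞-∞ to 0/0 form:
  lim(x→∞) ln(6x + 2) - ln(6x) = 0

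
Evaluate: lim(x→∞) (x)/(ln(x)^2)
This is an ∞/∞ indeterminate form.

Apply L'Hôpital's rule: differentiate numerator and denominator separately.
  f(x) = x   ⇒   f'(x) = 1
  g(x) = ln(x)^2   ⇒   g'(x) = 2·ln(x)/x
  lim(x→∞) f'(x)/g'(x) = lim(x→∞) (1)/(2·ln(x)/x)
  = ∞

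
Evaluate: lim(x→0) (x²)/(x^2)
This is a 0/0 indeterminate form.

Apply L'Hôpital's rule: differentiate numerator and denominator separately.
  f(x) = x^2   ⇒   f'(x) = 2·x
  g(x) = x^2   ⇒   g'(x) = 2·x
  lim(x→0) f'(x)/g'(x) = lim(x→0) (2·x)/(2·x)
  = 1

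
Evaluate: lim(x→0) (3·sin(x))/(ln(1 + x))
This is a 0/0 indeterminate form.

Apply L'Hôpital's rule: differentiate numerator and denominator separately.
  f(x) = 3·sin(x)   ⇒   f'(x) = 3·cos(x)
  g(x) = ln(x + 1)   ⇒   g'(x) = 1/(x + 1)
  lim(x→0) f'(x)/g'(x) = lim(x→0) (3·cos(x))/(1/(x + 1))
  = 3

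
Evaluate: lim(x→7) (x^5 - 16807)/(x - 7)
This is a standard limit.

Factor or rationalize the expression:
  lim(x→7) (x^5 - 16807)/(x - 7) = 12005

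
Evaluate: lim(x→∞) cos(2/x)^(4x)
This is an exponential indeterminate form.

For exponential indeterminate forms, take the natural log:
  Let L = lim(x→∞) cos(2/x)^(4x)
  Then ln(L) = lim(x→∞) [exponent × ln(base)]
  Evaluate using L'Hôpital or standard limits, then exponentiate.
  L = 1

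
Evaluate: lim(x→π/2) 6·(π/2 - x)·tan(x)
This is a 0·∞ indeterminate form.

Rewrite 0·∞ as a quotient (0/0 or ∞/∞ form), then apply L'Hôpital's rule:
  lim(x→π/2) 6·(π/2 - x)·tan(x) = 6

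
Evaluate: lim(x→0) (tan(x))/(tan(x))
This is a 0/0 indeterminate form.

Apply L'Hôpital's rule: differentiate numerator and denominator separately.
  f(x) = tan(x)   ⇒   f'(x) = tan(x)^2 + 1
  g(x) = tan(x)   ⇒   g'(x) = tan(x)^2 + 1
  lim(x→0) f'(x)/g'(x) = lim(x→0) (tan(x)^2 + 1)/(tan(x)^2 + 1)
  = 1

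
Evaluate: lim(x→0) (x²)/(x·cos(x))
This is a 0/0 indeterminate form.

Apply L'Hôpital's rule: differentiate numerator and denominator separately.
  f(x) = x^2   ⇒   f'(x) = 2·x
  g(x) = x·cos(x)   ⇒   g'(x) = -x·sin(x) + cos(x)
  lim(x→0) f'(x)/g'(x) = lim(x→0) (2·x)/(-x·sin(x) + cos(x))
  = 0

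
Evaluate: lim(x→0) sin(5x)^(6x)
This is an exponential indeterminate form.

For exponential indeterminate forms, take the natural log:
  Let L = lim(x→0) sin(5x)^(6x)
  Then ln(L) = lim(x→0) [exponent × ln(base)]
  Evaluate using L'Hôpital or standard limits, then exponentiate.
  L = 1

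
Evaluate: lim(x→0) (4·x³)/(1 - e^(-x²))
This is a 0/0 indeterminate form.

Apply L'Hôpital's rule: differentiate numerator and denominator separately.
  f(x) = 4·x^3   ⇒   f'(x) = 12·x^2
  g(x) = 1 - e^(-x^2)   ⇒   g'(x) = 2·x·e^(-x^2)
  lim(x→0) f'(x)/g'(x) = lim(x→0) (12·x^2)/(2·x·e^(-x^2))
  = 0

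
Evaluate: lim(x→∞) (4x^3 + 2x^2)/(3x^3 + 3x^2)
This is an ∞/∞ indeterminate form.

Apply L'Hôpital's rule: differentiate numerator and denominator separately.
  f(x) = 4·x^3 + 2·x^2   ⇒   f'(x) = 12·x^2 + 4·x
  g(x) = 3·x^3 + 3·x^2   ⇒   g'(x) = 9·x^2 + 6·x
  lim(x→∞) f'(x)/g'(x) = lim(x→∞) (12·x^2 + 4·x)/(9·x^2 + 6·x)
  = 4/3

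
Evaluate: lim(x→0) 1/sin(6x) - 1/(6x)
This is an ∞-∞ indeterminate form.

Combine fractions or rationalize to convert ∞-∞ to 0/0 form:
  lim(x→0) 1/sin(6x) - 1/(6x) = 0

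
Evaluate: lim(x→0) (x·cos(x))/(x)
This is a 0/0 indeterminate form.

Apply L'Hôpital's rule: differentiate numerator and denominator separately.
  f(x) = x·cos(x)   ⇒   f'(x) = -x·sin(x) + cos(x)
  g(x) = x   ⇒   g'(x) = 1
  lim(x→0) f'(x)/g'(x) = lim(x→0) (-x·sin(x) + cos(x))/(1)
  = 1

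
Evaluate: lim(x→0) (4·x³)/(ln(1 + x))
This is a 0/0 indeterminate form.

Apply L'Hôpital's rule: differentiate numerator and denominator separately.
  f(x) = 4·x^3   ⇒   f'(x) = 12·x^2
  g(x) = ln(x + 1)   ⇒   g'(x) = 1/(x + 1)
  lim(x→0) f'(x)/g'(x) = lim(x→0) (12·x^2)/(1/(x + 1))
  = 0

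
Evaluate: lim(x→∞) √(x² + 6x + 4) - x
This is an ∞-∞ indeterminate form.

Combine fractions or rationalize to convert ∞-∞ to 0/0 form:
  lim(x→∞) √(x² + 6x + 4) - x = 3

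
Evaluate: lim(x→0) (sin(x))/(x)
This is a 0/0 indeterminate form.

Apply L'Hôpital's rule: differentiate numerator and denominator separately.
  f(x) = sin(x)   ⇒   f'(x) = cos(x)
  g(x) = x   ⇒   g'(x) = 1
  lim(x→0) f'(x)/g'(x) = lim(x→0) (cos(x))/(1)
  = 1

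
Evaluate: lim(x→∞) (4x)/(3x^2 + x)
This is an ∞/∞ indeterminate form.

Apply L'Hôpital's rule: differentiate numerator and denominator separately.
  f(x) = 4·x   ⇒   f'(x) = 4
  g(x) = 3·x^2 + x   ⇒   g'(x) = 6·x + 1
  lim(x→∞) f'(x)/g'(x) = lim(x→∞) (4)/(6·x + 1)
  = 0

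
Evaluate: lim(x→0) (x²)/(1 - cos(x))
This is a 0/0 indeterminate form.

Apply L'Hôpital's rule: differentiate numerator and denominator separately.
  f(x) = x^2   ⇒   f'(x) = 2·x
  g(x) = 1 - cos(x)   ⇒   g'(x) = sin(x)
  lim(x→0) f'(x)/g'(x) = lim(x→0) (2·x)/(sin(x))
  = 2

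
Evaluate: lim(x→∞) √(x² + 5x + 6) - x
This is an ∞-∞ indeterminate form.

Combine fractions or rationalize to convert ∞-∞ to 0/0 form:
  lim(x→∞) √(x² + 5x + 6) - x = 5/2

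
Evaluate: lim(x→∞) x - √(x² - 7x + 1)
This is an ∞-∞ indeterminate form.

Combine fractions or rationalize to convert ∞-∞ to 0/0 form:
  lim(x→∞) x - √(x² - 7x + 1) = 7/2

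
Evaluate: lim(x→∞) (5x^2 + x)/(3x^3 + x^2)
This is an ∞/∞ indeterminate form.

Apply L'Hôpital's rule: differentiate numerator and denominator separately.
  f(x) = 5·x^2 + x   ⇒   f'(x) = 10·x + 1
  g(x) = 3·x^3 + x^2   ⇒   g'(x) = 9·x^2 + 2·x
  lim(x→∞) f'(x)/g'(x) = lim(x→∞) (10·x + 1)/(9·x^2 + 2·x)
  = 0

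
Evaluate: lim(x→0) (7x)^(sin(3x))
This is an exponential indeterminate form.

For exponential indeterminate forms, take the natural log:
  Let L = lim(x→0) (7x)^(sin(3x))
  Then ln(L) = lim(x→0) [exponent × ln(base)]
  Evaluate using L'Hôpital or standard limits, then exponentiate.
  L = 1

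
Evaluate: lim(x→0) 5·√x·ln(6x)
This is a 0·∞ indeterminate form.

Rewrite 0·∞ as a quotient (0/0 or ∞/∞ form), then apply L'Hôpital's rule:
  lim(x→0) 5·√x·ln(6x) = 0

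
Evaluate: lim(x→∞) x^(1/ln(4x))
This is an exponential indeterminate form.

For exponential indeterminate forms, take the natural log:
  Let L = lim(x→∞) x^(1/ln(4x))
  Then ln(L) = lim(x→∞) [exponent × ln(base)]
  Evaluate using L'Hôpital or standard limits, then exponentiate.
  L = e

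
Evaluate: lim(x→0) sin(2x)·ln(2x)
This is a 0·∞ indeterminate form.

Rewrite 0·∞ as a quotient (0/0 or ∞/∞ form), then apply L'Hôpital's rule:
  lim(x→0) sin(2x)·ln(2x) = 0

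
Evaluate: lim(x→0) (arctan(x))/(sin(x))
This is a 0/0 indeterminate form.

Apply L'Hôpital's rule: differentiate numerator and denominator separately.
  f(x) = atan(x)   ⇒   f'(x) = 1/(x^2 + 1)
  g(x) = sin(x)   ⇒   g'(x) = cos(x)
  lim(x→0) f'(x)/g'(x) = lim(x→0) (1/(x^2 + 1))/(cos(x))
  = 1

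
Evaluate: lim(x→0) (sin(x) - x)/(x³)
This is a 0/0 indeterminate form.

Apply L'Hôpital's rule: differentiate numerator and denominator separately.
  f(x) = -x + sin(x)   ⇒   f'(x) = cos(x) - 1
  g(x) = x^3   ⇒   g'(x) = 3·x^2
  lim(x→0) f'(x)/g'(x) = lim(x→0) (cos(x) - 1)/(3·x^2)
  = -1/6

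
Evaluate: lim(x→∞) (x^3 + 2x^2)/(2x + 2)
This is an ∞/∞ indeterminate form.

Apply L'Hôpital's rule: differentiate numerator and denominator separately.
  f(x) = x^3 + 2·x^2   ⇒   f'(x) = 3·x^2 + 4·x
  g(x) = 2·x + 2   ⇒   g'(x) = 2
  lim(x→∞) f'(x)/g'(x) = lim(x→∞) (3·x^2 + 4·x)/(2)
  = ∞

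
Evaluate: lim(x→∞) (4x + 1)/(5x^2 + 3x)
This is an ∞/∞ indeterminate form.

Apply L'Hôpital's rule: differentiate numerator and denominator separately.
  f(x) = 4·x + 1   ⇒   f'(x) = 4
  g(x) = 5·x^2 + 3·x   ⇒   g'(x) = 10·x + 3
  lim(x→∞) f'(x)/g'(x) = lim(x→∞) (4)/(10·x + 3)
  = 0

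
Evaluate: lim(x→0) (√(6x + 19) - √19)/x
This is a standard limit.

Factor or rationalize the expression:
  lim(x→0) (√(6x + 19) - √19)/x = 3·sqrt(19)/19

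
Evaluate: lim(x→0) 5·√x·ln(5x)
This is a 0·∞ indeterminate form.

Rewrite 0·∞ as a quotient (0/0 or ∞/∞ form), then apply L'Hôpital's rule:
  lim(x→0) 5·√x·ln(5x) = 0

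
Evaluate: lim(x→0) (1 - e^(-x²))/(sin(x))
This is a 0/0 indeterminate form.

Apply L'Hôpital's rule: differentiate numerator and denominator separately.
  f(x) = 1 - e^(-x^2)   ⇒   f'(x) = 2·x·e^(-x^2)
  g(x) = sin(x)   ⇒   g'(x) = cos(x)
  lim(x→0) f'(x)/g'(x) = lim(x→0) (2·x·e^(-x^2))/(cos(x))
  = 0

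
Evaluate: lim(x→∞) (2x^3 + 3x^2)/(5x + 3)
This is an ∞/∞ indeterminate form.

Apply L'Hôpital's rule: differentiate numerator and denominator separately.
  f(x) = 2·x^3 + 3·x^2   ⇒   f'(x) = 6·x^2 + 6·x
  g(x) = 5·x + 3   ⇒   g'(x) = 5
  lim(x→∞) f'(x)/g'(x) = lim(x→∞) (6·x^2 + 6·x)/(5)
  = ∞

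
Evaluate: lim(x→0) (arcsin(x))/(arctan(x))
This is a 0/0 indeterminate form.

Apply L'Hôpital's rule: differentiate numerator and denominator separately.
  f(x) = asin(x)   ⇒   f'(x) = 1/sqrt(1 - x^2)
  g(x) = atan(x)   ⇒   g'(x) = 1/(x^2 + 1)
  lim(x→0) f'(x)/g'(x) = lim(x→0) (1/sqrt(1 - x^2))/(1/(x^2 + 1))
  = 1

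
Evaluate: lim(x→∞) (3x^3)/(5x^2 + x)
This is an ∞/∞ indeterminate form.

Apply L'Hôpital's rule: differentiate numerator and denominator separately.
  f(x) = 3·x^3   ⇒   f'(x) = 9·x^2
  g(x) = 5·x^2 + x   ⇒   g'(x) = 10·x + 1
  lim(x→∞) f'(x)/g'(x) = lim(x→∞) (9·x^2)/(10·x + 1)
  = ∞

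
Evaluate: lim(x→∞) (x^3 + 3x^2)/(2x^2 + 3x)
This is an ∞/∞ indeterminate form.

Apply L'Hôpital's rule: differentiate numerator and denominator separately.
  f(x) = x^3 + 3·x^2   ⇒   f'(x) = 3·x^2 + 6·x
  g(x) = 2·x^2 + 3·x   ⇒   g'(x) = 4·x + 3
  lim(x→∞) f'(x)/g'(x) = lim(x→∞) (3·x^2 + 6·x)/(4·x + 3)
  = ∞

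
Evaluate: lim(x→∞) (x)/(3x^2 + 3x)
This is an ∞/∞ indeterminate form.

Apply L'Hôpital's rule: differentiate numerator and denominator separately.
  f(x) = x   ⇒   f'(x) = 1
  g(x) = 3·x^2 + 3·x   ⇒   g'(x) = 6·x + 3
  lim(x→∞) f'(x)/g'(x) = lim(x→∞) (1)/(6·x + 3)
  = 0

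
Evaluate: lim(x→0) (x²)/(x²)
This is a 0/0 indeterminate form.

Apply L'Hôpital's rule: differentiate numerator and denominator separately.
  f(x) = x^2   ⇒   f'(x) = 2·x
  g(x) = x^2   ⇒   g'(x) = 2·x
  lim(x→0) f'(x)/g'(x) = lim(x→0) (2·x)/(2·x)
  = 1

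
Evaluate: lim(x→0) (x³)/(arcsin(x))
This is a 0/0 indeterminate form.

Apply L'Hôpital's rule: differentiate numerator and denominator separately.
  f(x) = x^3   ⇒   f'(x) = 3·x^2
  g(x) = asin(x)   ⇒   g'(x) = 1/sqrt(1 - x^2)
  lim(x→0) f'(x)/g'(x) = lim(x→0) (3·x^2)/(1/sqrt(1 - x^2))
  = 0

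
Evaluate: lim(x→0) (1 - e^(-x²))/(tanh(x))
This is a 0/0 indeterminate form.

Apply L'Hôpital's rule: differentiate numerator and denominator separately.
  f(x) = 1 - e^(-x^2)   ⇒   f'(x) = 2·x·e^(-x^2)
  g(x) = tanh(x)   ⇒   g'(x) = 1 - tanh(x)^2
  lim(x→0) f'(x)/g'(x) = lim(x→0) (2·x·e^(-x^2))/(1 - tanh(x)^2)
  = 0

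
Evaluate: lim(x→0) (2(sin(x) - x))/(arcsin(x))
This is a 0/0 indeterminate form.

Apply L'Hôpital's rule: differentiate numerator and denominator separately.
  f(x) = -2·x + 2·sin(x)   ⇒   f'(x) = 2·cos(x) - 2
  g(x) = asin(x)   ⇒   g'(x) = 1/sqrt(1 - x^2)
  lim(x→0) f'(x)/g'(x) = lim(x→0) (2·cos(x) - 2)/(1/sqrt(1 - x^2))
  = 0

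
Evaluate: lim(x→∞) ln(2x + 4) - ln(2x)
This is an ∞-∞ indeterminate form.

Combine fractions or rationalize to convert ∞-∞ to 0/0 form:
  lim(x→∞) ln(2x + 4) - ln(2x) = 0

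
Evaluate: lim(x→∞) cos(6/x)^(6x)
This is an exponential indeterminate form.

For exponential indeterminate forms, take the natural log:
  Let L = lim(x→∞) cos(6/x)^(6x)
  Then ln(L) = lim(x→∞) [exponent × ln(base)]
  Evaluate using L'Hôpital or standard limits, then exponentiate.
  L = 1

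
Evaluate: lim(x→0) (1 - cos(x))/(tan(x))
This is a 0/0 indeterminate form.

Apply L'Hôpital's rule: differentiate numerator and denominator separately.
  f(x) = 1 - cos(x)   ⇒   f'(x) = sin(x)
  g(x) = tan(x)   ⇒   g'(x) = tan(x)^2 + 1
  lim(x→0) f'(x)/g'(x) = lim(x→0) (sin(x))/(tan(x)^2 + 1)
  = 0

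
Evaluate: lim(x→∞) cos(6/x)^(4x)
This is an exponential indeterminate form.

For exponential indeterminate forms, take the natural log:
  Let L = lim(x→∞) cos(6/x)^(4x)
  Then ln(L) = lim(x→∞) [exponent × ln(base)]
  Evaluate using L'Hôpital or standard limits, then exponentiate.
  L = 1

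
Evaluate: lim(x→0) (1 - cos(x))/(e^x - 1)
This is a 0/0 indeterminate form.

Apply L'Hôpital's rule: differentiate numerator and denominator separately.
  f(x) = 1 - cos(x)   ⇒   f'(x) = sin(x)
  g(x) = e^(x) - 1   ⇒   g'(x) = e^(x)
  lim(x→0) f'(x)/g'(x) = lim(x→0) (sin(x))/(e^(x))
  = 0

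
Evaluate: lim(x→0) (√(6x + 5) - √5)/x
This is a standard limit.

Factor or rationalize the expression:
  lim(x→0) (√(6x + 5) - √5)/x = 3·sqrt(5)/5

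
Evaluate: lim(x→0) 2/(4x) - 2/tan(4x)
This is an ∞-∞ indeterminate form.

Combine fractions or rationalize to convert ∞-∞ to 0/0 form:
  lim(x→0) 2/(4x) - 2/tan(4x) = 0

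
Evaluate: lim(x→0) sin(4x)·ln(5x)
This is a 0·∞ indeterminate form.

Rewrite 0·∞ as a quotient (0/0 or ∞/∞ form), then apply L'Hôpital's rule:
  lim(x→0) sin(4x)·ln(5x) = 0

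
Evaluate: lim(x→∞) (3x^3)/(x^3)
This is an ∞/∞ indeterminate form.

Apply L'Hôpital's rule: differentiate numerator and denominator separately.
  f(x) = 3·x^3   ⇒   f'(x) = 9·x^2
  g(x) = x^3   ⇒   g'(x) = 3·x^2
  lim(x→∞) f'(x)/g'(x) = lim(x→∞) (9·x^2)/(3·x^2)
  = 3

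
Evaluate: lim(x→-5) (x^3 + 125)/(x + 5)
This is a standard limit.

Factor or rationalize the expression:
  lim(x→-5) (x^3 + 125)/(x + 5) = 75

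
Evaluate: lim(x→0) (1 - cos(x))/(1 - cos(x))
This is a 0/0 indeterminate form.

Apply L'Hôpital's rule: differentiate numerator and denominator separately.
  f(x) = 1 - cos(x)   ⇒   f'(x) = sin(x)
  g(x) = 1 - cos(x)   ⇒   g'(x) = sin(x)
  lim(x→0) f'(x)/g'(x) = lim(x→0) (sin(x))/(sin(x))
  = 1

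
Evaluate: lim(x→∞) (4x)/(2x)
This is an ∞/∞ indeterminate form.

Apply L'Hôpital's rule: differentiate numerator and denominator separately.
  f(x) = 4·x   ⇒   f'(x) = 4
  g(x) = 2·x   ⇒   g'(x) = 2
  lim(x→∞) f'(x)/g'(x) = lim(x→∞) (4)/(2)
  = 2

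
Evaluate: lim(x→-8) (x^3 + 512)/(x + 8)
This is a standard limit.

Factor or rationalize the expression:
  lim(x→-8) (x^3 + 512)/(x + 8) = 192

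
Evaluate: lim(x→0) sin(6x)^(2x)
This is an exponential indeterminate form.

For exponential indeterminate forms, take the natural log:
  Let L = lim(x→0) sin(6x)^(2x)
  Then ln(L) = lim(x→0) [exponent × ln(base)]
  Evaluate using L'Hôpital or standard limits, then exponentiate.
  L = 1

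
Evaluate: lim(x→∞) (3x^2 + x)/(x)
This is an ∞/∞ indeterminate form.

Apply L'Hôpital's rule: differentiate numerator and denominator separately.
  f(x) = 3·x^2 + x   ⇒   f'(x) = 6·x + 1
  g(x) = x   ⇒   g'(x) = 1
  lim(x→∞) f'(x)/g'(x) = lim(x→∞) (6·x + 1)/(1)
  = ∞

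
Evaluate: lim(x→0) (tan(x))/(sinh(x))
This is a 0/0 indeterminate form.

Apply L'Hôpital's rule: differentiate numerator and denominator separately.
  f(x) = tan(x)   ⇒   f'(x) = tan(x)^2 + 1
  g(x) = sinh(x)   ⇒   g'(x) = cosh(x)
  lim(x→0) f'(x)/g'(x) = lim(x→0) (tan(x)^2 + 1)/(cosh(x))
  = 1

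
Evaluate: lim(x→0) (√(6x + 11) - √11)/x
This is a standard limit.

Factor or rationalize the expression:
  lim(x→0) (√(6x + 11) - √11)/x = 3·sqrt(11)/11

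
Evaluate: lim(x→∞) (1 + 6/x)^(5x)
This is an exponential indeterminate form.

For exponential indeterminate forms, take the natural log:
  Let L = lim(x→∞) (1 + 6/x)^(5x)
  Then ln(L) = lim(x→∞) [exponent × ln(base)]
  Evaluate using L'Hôpital or standard limits, then exponentiate.
  L = e^(30)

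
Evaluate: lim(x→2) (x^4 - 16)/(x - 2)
This is a standard limit.

Factor or rationalize the expression:
  lim(x→2) (x^4 - 16)/(x - 2) = 32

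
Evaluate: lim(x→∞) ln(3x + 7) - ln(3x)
This is an ∞-∞ indeterminate form.

Combine fractions or rationalize to convert ∞-∞ to 0/0 form:
  lim(x→∞) ln(3x + 7) - ln(3x) = 0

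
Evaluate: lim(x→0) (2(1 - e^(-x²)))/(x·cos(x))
This is a 0/0 indeterminate form.

Apply L'Hôpital's rule: differentiate numerator and denominator separately.
  f(x) = 2 - 2·e^(-x^2)   ⇒   f'(x) = 4·x·e^(-x^2)
  g(x) = x·cos(x)   ⇒   g'(x) = -x·sin(x) + cos(x)
  lim(x→0) f'(x)/g'(x) = lim(x→0) (4·x·e^(-x^2))/(-x·sin(x) + cos(x))
  = 0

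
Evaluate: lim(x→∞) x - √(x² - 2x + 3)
This is an ∞-∞ indeterminate form.

Combine fractions or rationalize to convert ∞-∞ to 0/0 form:
  lim(x→∞) x - √(x² - 2x + 3) = 1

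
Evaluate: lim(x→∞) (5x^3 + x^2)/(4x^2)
This is an ∞/∞ indeterminate form.

Apply L'Hôpital's rule: differentiate numerator and denominator separately.
  f(x) = 5·x^3 + x^2   ⇒   f'(x) = 15·x^2 + 2·x
  g(x) = 4·x^2   ⇒   g'(x) = 8·x
  lim(x→∞) f'(x)/g'(x) = lim(x→∞) (15·x^2 + 2·x)/(8·x)
  = ∞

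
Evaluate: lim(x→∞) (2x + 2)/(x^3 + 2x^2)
This is an ∞/∞ indeterminate form.

Apply L'Hôpital's rule: differentiate numerator and denominator separately.
  f(x) = 2·x + 2   ⇒   f'(x) = 2
  g(x) = x^3 + 2·x^2   ⇒   g'(x) = 3·x^2 + 4·x
  lim(x→∞) f'(x)/g'(x) = lim(x→∞) (2)/(3·x^2 + 4·x)
  = 0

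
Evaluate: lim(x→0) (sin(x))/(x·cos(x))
This is a 0/0 indeterminate form.

Apply L'Hôpital's rule: differentiate numerator and denominator separately.
  f(x) = sin(x)   ⇒   f'(x) = cos(x)
  g(x) = x·cos(x)   ⇒   g'(x) = -x·sin(x) + cos(x)
  lim(x→0) f'(x)/g'(x) = lim(x→0) (cos(x))/(-x·sin(x) + cos(x))
  = 1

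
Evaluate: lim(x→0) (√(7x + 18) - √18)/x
This is a standard limit.

Factor or rationalize the expression:
  lim(x→0) (√(7x + 18) - √18)/x = 7·sqrt(2)/12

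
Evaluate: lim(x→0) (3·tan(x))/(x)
This is a 0/0 indeterminate form.

Apply L'Hôpital's rule: differentiate numerator and denominator separately.
  f(x) = 3·tan(x)   ⇒   f'(x) = 3·tan(x)^2 + 3
  g(x) = x   ⇒   g'(x) = 1
  lim(x→0) f'(x)/g'(x) = lim(x→0) (3·tan(x)^2 + 3)/(1)
  = 3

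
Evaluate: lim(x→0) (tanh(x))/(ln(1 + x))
This is a 0/0 indeterminate form.

Apply L'Hôpital's rule: differentiate numerator and denominator separately.
  f(x) = tanh(x)   ⇒   f'(x) = 1 - tanh(x)^2
  g(x) = ln(x + 1)   ⇒   g'(x) = 1/(x + 1)
  lim(x→0) f'(x)/g'(x) = lim(x→0) (1 - tanh(x)^2)/(1/(x + 1))
  = 1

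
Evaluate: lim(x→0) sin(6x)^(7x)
This is an exponential indeterminate form.

For exponential indeterminate forms, take the natural log:
  Let L = lim(x→0) sin(6x)^(7x)
  Then ln(L) = lim(x→0) [exponent × ln(base)]
  Evaluate using L'Hôpital or standard limits, then exponentiate.
  L = 1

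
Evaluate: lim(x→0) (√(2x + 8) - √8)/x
This is a standard limit.

Factor or rationalize the expression:
  lim(x→0) (√(2x + 8) - √8)/x = sqrt(2)/4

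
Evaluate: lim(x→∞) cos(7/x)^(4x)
This is an exponential indeterminate form.

For exponential indeterminate forms, take the natural log:
  Let L = lim(x→∞) cos(7/x)^(4x)
  Then ln(L) = lim(x→∞) [exponent × ln(base)]
  Evaluate using L'Hôpital or standard limits, then exponentiate.
  L = 1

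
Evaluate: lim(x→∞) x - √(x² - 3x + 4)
This is an ∞-∞ indeterminate form.

Combine fractions or rationalize to convert ∞-∞ to 0/0 form:
  lim(x→∞) x - √(x² - 3x + 4) = 3/2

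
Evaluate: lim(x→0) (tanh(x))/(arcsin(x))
This is a 0/0 indeterminate form.

Apply L'Hôpital's rule: differentiate numerator and denominator separately.
  f(x) = tanh(x)   ⇒   f'(x) = 1 - tanh(x)^2
  g(x) = asin(x)   ⇒   g'(x) = 1/sqrt(1 - x^2)
  lim(x→0) f'(x)/g'(x) = lim(x→0) (1 - tanh(x)^2)/(1/sqrt(1 - x^2))
  = 1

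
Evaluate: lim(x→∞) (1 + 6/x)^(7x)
This is an exponential indeterminate form.

For exponential indeterminate forms, take the natural log:
  Let L = lim(x→∞) (1 + 6/x)^(7x)
  Then ln(L) = lim(x→∞) [exponent × ln(base)]
  Evaluate using L'Hôpital or standard limits, then exponentiate.
  L = e^(42)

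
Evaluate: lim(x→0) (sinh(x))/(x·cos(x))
This is a 0/0 indeterminate form.

Apply L'Hôpital's rule: differentiate numerator and denominator separately.
  f(x) = sinh(x)   ⇒   f'(x) = cosh(x)
  g(x) = x·cos(x)   ⇒   g'(x) = -x·sin(x) + cos(x)
  lim(x→0) f'(x)/g'(x) = lim(x→0) (cosh(x))/(-x·sin(x) + cos(x))
  = 1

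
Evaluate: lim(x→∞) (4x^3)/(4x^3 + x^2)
This is an ∞/∞ indeterminate form.

Apply L'Hôpital's rule: differentiate numerator and denominator separately.
  f(x) = 4·x^3   ⇒   f'(x) = 12·x^2
  g(x) = 4·x^3 + x^2   ⇒   g'(x) = 12·x^2 + 2·x
  lim(x→∞) f'(x)/g'(x) = lim(x→∞) (12·x^2)/(12·x^2 + 2·x)
  = 1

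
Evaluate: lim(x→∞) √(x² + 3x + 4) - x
This is an ∞-∞ indeterminate form.

Combine fractions or rationalize to convert ∞-∞ to 0/0 form:
  lim(x→∞) √(x² + 3x + 4) - x = 3/2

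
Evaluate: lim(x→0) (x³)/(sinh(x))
This is a 0/0 indeterminate form.

Apply L'Hôpital's rule: differentiate numerator and denominator separately.
  f(x) = x^3   ⇒   f'(x) = 3·x^2
  g(x) = sinh(x)   ⇒   g'(x) = cosh(x)
  lim(x→0) f'(x)/g'(x) = lim(x→0) (3·x^2)/(cosh(x))
  = 0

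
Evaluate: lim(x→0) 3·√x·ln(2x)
This is a 0·∞ indeterminate form.

Rewrite 0·∞ as a quotient (0/0 or ∞/∞ form), then apply L'Hôpital's rule:
  lim(x→0) 3·√x·ln(2x) = 0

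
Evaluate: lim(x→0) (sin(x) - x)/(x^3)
This is a 0/0 indeterminate form.

Apply L'Hôpital's rule: differentiate numerator and denominator separately.
  f(x) = -x + sin(x)   ⇒   f'(x) = cos(x) - 1
  g(x) = x^3   ⇒   g'(x) = 3·x^2
  lim(x→0) f'(x)/g'(x) = lim(x→0) (cos(x) - 1)/(3·x^2)
  = -1/6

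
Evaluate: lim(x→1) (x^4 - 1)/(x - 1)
This is a standard limit.

Factor or rationalize the expression:
  lim(x→1) (x^4 - 1)/(x - 1) = 4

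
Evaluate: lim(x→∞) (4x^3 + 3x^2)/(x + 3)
This is an ∞/∞ indeterminate form.

Apply L'Hôpital's rule: differentiate numerator and denominator separately.
  f(x) = 4·x^3 + 3·x^2   ⇒   f'(x) = 12·x^2 + 6·x
  g(x) = x + 3   ⇒   g'(x) = 1
  lim(x→∞) f'(x)/g'(x) = lim(x→∞) (12·x^2 + 6·x)/(1)
  = ∞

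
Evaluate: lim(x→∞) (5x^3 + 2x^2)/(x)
This is an ∞/∞ indeterminate form.

Apply L'Hôpital's rule: differentiate numerator and denominator separately.
  f(x) = 5·x^3 + 2·x^2   ⇒   f'(x) = 15·x^2 + 4·x
  g(x) = x   ⇒   g'(x) = 1
  lim(x→∞) f'(x)/g'(x) = lim(x→∞) (15·x^2 + 4·x)/(1)
  = ∞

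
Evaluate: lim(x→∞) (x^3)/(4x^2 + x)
This is an ∞/∞ indeterminate form.

Apply L'Hôpital's rule: differentiate numerator and denominator separately.
  f(x) = x^3   ⇒   f'(x) = 3·x^2
  g(x) = 4·x^2 + x   ⇒   g'(x) = 8·x + 1
  lim(x→∞) f'(x)/g'(x) = lim(x→∞) (3·x^2)/(8·x + 1)
  = ∞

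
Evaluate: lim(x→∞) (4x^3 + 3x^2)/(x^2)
This is an ∞/∞ indeterminate form.

Apply L'Hôpital's rule: differentiate numerator and denominator separately.
  f(x) = 4·x^3 + 3·x^2   ⇒   f'(x) = 12·x^2 + 6·x
  g(x) = x^2   ⇒   g'(x) = 2·x
  lim(x→∞) f'(x)/g'(x) = lim(x→∞) (12·x^2 + 6·x)/(2·x)
  = ∞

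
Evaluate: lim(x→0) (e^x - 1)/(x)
This is a 0/0 indeterminate form.

Apply L'Hôpital's rule: differentiate numerator and denominator separately.
  f(x) = e^(x) - 1   ⇒   f'(x) = e^(x)
  g(x) = x   ⇒   g'(x) = 1
  lim(x→0) f'(x)/g'(x) = lim(x→0) (e^(x))/(1)
  = 1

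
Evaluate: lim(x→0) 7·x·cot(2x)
This is a 0·∞ indeterminate form.

Rewrite 0·∞ as a quotient (0/0 or ∞/∞ form), then apply L'Hôpital's rule:
  lim(x→0) 7·x·cot(2x) = 7/2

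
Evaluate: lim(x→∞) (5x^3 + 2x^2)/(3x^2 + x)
This is an ∞/∞ indeterminate form.

Apply L'Hôpital's rule: differentiate numerator and denominator separately.
  f(x) = 5·x^3 + 2·x^2   ⇒   f'(x) = 15·x^2 + 4·x
  g(x) = 3·x^2 + x   ⇒   g'(x) = 6·x + 1
  lim(x→∞) f'(x)/g'(x) = lim(x→∞) (15·x^2 + 4·x)/(6·x + 1)
  = ∞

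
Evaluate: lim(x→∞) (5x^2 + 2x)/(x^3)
This is an ∞/∞ indeterminate form.

Apply L'Hôpital's rule: differentiate numerator and denominator separately.
  f(x) = 5·x^2 + 2·x   ⇒   f'(x) = 10·x + 2
  g(x) = x^3   ⇒   g'(x) = 3·x^2
  lim(x→∞) f'(x)/g'(x) = lim(x→∞) (10·x + 2)/(3·x^2)
  = 0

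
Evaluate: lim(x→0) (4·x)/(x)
This is a 0/0 indeterminate form.

Apply L'Hôpital's rule: differentiate numerator and denominator separately.
  f(x) = 4·x   ⇒   f'(x) = 4
  g(x) = x   ⇒   g'(x) = 1
  lim(x→0) f'(x)/g'(x) = lim(x→0) (4)/(1)
  = 4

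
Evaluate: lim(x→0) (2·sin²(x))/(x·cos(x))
This is a 0/0 indeterminate form.

Apply L'Hôpital's rule: differentiate numerator and denominator separately.
  f(x) = 2·sin(x)^2   ⇒   f'(x) = 4·sin(x)·cos(x)
  g(x) = x·cos(x)   ⇒   g'(x) = -x·sin(x) + cos(x)
  lim(x→0) f'(x)/g'(x) = lim(x→0) (4·sin(x)·cos(x))/(-x·sin(x) + cos(x))
  = 0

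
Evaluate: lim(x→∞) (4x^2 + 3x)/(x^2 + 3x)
This is an ∞/∞ indeterminate form.

Apply L'Hôpital's rule: differentiate numerator and denominator separately.
  f(x) = 4·x^2 + 3·x   ⇒   f'(x) = 8·x + 3
  g(x) = x^2 + 3·x   ⇒   g'(x) = 2·x + 3
  lim(x→∞) f'(x)/g'(x) = lim(x→∞) (8·x + 3)/(2·x + 3)
  = 4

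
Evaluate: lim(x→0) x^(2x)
This is an exponential indeterminate form.

For exponential indeterminate forms, take the natural log:
  Let L = lim(x→0) x^(2x)
  Then ln(L) = lim(x→0) [exponent × ln(base)]
  Evaluate using L'Hôpital or standard limits, then exponentiate.
  L = 1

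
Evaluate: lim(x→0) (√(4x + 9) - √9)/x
This is a standard limit.

Factor or rationalize the expression:
  lim(x→0) (√(4x + 9) - √9)/x = 2/3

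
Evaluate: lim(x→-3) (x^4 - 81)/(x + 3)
This is a standard limit.

Factor or rationalize the expression:
  lim(x→-3) (x^4 - 81)/(x + 3) = -108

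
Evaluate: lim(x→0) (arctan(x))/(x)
This is a 0/0 indeterminate form.

Apply L'Hôpital's rule: differentiate numerator and denominator separately.
  f(x) = atan(x)   ⇒   f'(x) = 1/(x^2 + 1)
  g(x) = x   ⇒   g'(x) = 1
  lim(x→0) f'(x)/g'(x) = lim(x→0) (1/(x^2 + 1))/(1)
  = 1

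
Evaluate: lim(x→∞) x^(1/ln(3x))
This is an exponential indeterminate form.

For exponential indeterminate forms, take the natural log:
  Let L = lim(x→∞) x^(1/ln(3x))
  Then ln(L) = lim(x→∞) [exponent × ln(base)]
  Evaluate using L'Hôpital or standard limits, then exponentiate.
  L = e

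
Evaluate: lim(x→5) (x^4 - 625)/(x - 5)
This is a standard limit.

Factor or rationalize the expression:
  lim(x→5) (x^4 - 625)/(x - 5) = 500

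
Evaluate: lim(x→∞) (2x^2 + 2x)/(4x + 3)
This is an ∞/∞ indeterminate form.

Apply L'Hôpital's rule: differentiate numerator and denominator separately.
  f(x) = 2·x^2 + 2·x   ⇒   f'(x) = 4·x + 2
  g(x) = 4·x + 3   ⇒   g'(x) = 4
  lim(x→∞) f'(x)/g'(x) = lim(x→∞) (4·x + 2)/(4)
  = ∞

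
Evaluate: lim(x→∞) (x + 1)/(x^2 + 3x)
This is an ∞/∞ indeterminate form.

Apply L'Hôpital's rule: differentiate numerator and denominator separately.
  f(x) = x + 1   ⇒   f'(x) = 1
  g(x) = x^2 + 3·x   ⇒   g'(x) = 2·x + 3
  lim(x→∞) f'(x)/g'(x) = lim(x→∞) (1)/(2·x + 3)
  = 0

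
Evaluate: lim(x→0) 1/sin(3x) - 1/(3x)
This is an ∞-∞ indeterminate form.

Combine fractions or rationalize to convert ∞-∞ to 0/0 form:
  lim(x→0) 1/sin(3x) - 1/(3x) = 0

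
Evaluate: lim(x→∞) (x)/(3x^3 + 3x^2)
This is an ∞/∞ indeterminate form.

Apply L'Hôpital's rule: differentiate numerator and denominator separately.
  f(x) = x   ⇒   f'(x) = 1
  g(x) = 3·x^3 + 3·x^2   ⇒   g'(x) = 9·x^2 + 6·x
  lim(x→∞) f'(x)/g'(x) = lim(x→∞) (1)/(9·x^2 + 6·x)
  = 0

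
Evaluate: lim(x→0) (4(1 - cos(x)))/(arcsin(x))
This is a 0/0 indeterminate form.

Apply L'Hôpital's rule: differentiate numerator and denominator separately.
  f(x) = 4 - 4·cos(x)   ⇒   f'(x) = 4·sin(x)
  g(x) = asin(x)   ⇒   g'(x) = 1/sqrt(1 - x^2)
  lim(x→0) f'(x)/g'(x) = lim(x→0) (4·sin(x))/(1/sqrt(1 - x^2))
  = 0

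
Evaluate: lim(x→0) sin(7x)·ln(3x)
This is a 0·∞ indeterminate form.

Rewrite 0·∞ as a quotient (0/0 or ∞/∞ form), then apply L'Hôpital's rule:
  lim(x→0) sin(7x)·ln(3x) = 0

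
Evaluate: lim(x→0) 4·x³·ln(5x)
This is a 0·∞ indeterminate form.

Rewrite 0·∞ as a quotient (0/0 or ∞/∞ form), then apply L'Hôpital's rule:
  lim(x→0) 4·x³·ln(5x) = 0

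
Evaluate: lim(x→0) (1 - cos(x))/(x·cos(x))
This is a 0/0 indeterminate form.

Apply L'Hôpital's rule: differentiate numerator and denominator separately.
  f(x) = 1 - cos(x)   ⇒   f'(x) = sin(x)
  g(x) = x·cos(x)   ⇒   g'(x) = -x·sin(x) + cos(x)
  lim(x→0) f'(x)/g'(x) = lim(x→0) (sin(x))/(-x·sin(x) + cos(x))
  = 0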